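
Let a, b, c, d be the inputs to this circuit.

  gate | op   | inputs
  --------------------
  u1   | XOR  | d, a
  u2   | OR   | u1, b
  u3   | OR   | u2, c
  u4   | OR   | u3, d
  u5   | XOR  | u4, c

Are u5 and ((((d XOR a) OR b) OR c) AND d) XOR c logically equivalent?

u1 = d XOR a
u2 = u1 OR b = (d XOR a) OR b
u3 = u2 OR c = ((d XOR a) OR b) OR c
u4 = u3 OR d = (((d XOR a) OR b) OR c) OR d
u5 = u4 XOR c = ((((d XOR a) OR b) OR c) OR d) XOR c
At a=0, b=0, c=1, d=0: circuit gives 0, formula gives 1.

No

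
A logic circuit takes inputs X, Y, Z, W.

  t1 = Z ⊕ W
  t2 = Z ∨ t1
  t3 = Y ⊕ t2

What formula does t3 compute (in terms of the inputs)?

Y ⊕ (Z ∨ (Z ⊕ W))

t1 = Z ⊕ W
t2 = Z ∨ t1 = Z ∨ (Z ⊕ W)
t3 = Y ⊕ t2 = Y ⊕ (Z ∨ (Z ⊕ W))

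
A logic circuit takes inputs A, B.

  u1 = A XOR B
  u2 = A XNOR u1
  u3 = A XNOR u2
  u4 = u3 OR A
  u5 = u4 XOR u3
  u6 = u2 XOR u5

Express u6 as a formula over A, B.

(A XNOR (A XOR B)) XOR (((A XNOR (A XNOR (A XOR B))) OR A) XOR (A XNOR (A XNOR (A XOR B))))

u1 = A XOR B
u2 = A XNOR u1 = A XNOR (A XOR B)
u3 = A XNOR u2 = A XNOR (A XNOR (A XOR B))
u4 = u3 OR A = (A XNOR (A XNOR (A XOR B))) OR A
u5 = u4 XOR u3 = ((A XNOR (A XNOR (A XOR B))) OR A) XOR (A XNOR (A XNOR (A XOR B)))
u6 = u2 XOR u5 = (A XNOR (A XOR B)) XOR (((A XNOR (A XNOR (A XOR B))) OR A) XOR (A XNOR (A XNOR (A XOR B))))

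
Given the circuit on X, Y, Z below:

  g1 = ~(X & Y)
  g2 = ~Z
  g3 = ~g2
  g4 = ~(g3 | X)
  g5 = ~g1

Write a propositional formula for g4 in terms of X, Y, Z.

g2 = ~Z
g3 = ~g2 = ~~Z
g4 = ~(g3 | X) = ~(~~Z | X)

~(~~Z | X)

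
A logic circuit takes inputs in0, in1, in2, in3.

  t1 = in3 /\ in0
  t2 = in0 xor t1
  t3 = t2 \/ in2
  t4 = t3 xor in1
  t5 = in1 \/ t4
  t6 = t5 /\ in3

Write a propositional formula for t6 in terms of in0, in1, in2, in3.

t1 = in3 /\ in0
t2 = in0 xor t1 = in0 xor (in3 /\ in0)
t3 = t2 \/ in2 = (in0 xor (in3 /\ in0)) \/ in2
t4 = t3 xor in1 = ((in0 xor (in3 /\ in0)) \/ in2) xor in1
t5 = in1 \/ t4 = in1 \/ (((in0 xor (in3 /\ in0)) \/ in2) xor in1)
t6 = t5 /\ in3 = (in1 \/ (((in0 xor (in3 /\ in0)) \/ in2) xor in1)) /\ in3

(in1 \/ (((in0 xor (in3 /\ in0)) \/ in2) xor in1)) /\ in3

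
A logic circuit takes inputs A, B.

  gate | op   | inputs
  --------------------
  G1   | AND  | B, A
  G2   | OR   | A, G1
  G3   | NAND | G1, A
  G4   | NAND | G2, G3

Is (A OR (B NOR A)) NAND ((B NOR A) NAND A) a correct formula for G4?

No

G1 = B AND A
G2 = A OR G1 = A OR (B AND A)
G3 = G1 NAND A = (B AND A) NAND A
G4 = G2 NAND G3 = (A OR (B AND A)) NAND ((B AND A) NAND A)
At A=0, B=0: circuit gives 1, formula gives 0.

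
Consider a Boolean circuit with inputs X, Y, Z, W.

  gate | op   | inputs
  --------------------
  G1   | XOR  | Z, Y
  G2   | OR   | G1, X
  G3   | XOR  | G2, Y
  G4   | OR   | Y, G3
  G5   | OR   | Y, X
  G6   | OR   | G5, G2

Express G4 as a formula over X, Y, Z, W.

Y OR (((Z XOR Y) OR X) XOR Y)

G1 = Z XOR Y
G2 = G1 OR X = (Z XOR Y) OR X
G3 = G2 XOR Y = ((Z XOR Y) OR X) XOR Y
G4 = Y OR G3 = Y OR (((Z XOR Y) OR X) XOR Y)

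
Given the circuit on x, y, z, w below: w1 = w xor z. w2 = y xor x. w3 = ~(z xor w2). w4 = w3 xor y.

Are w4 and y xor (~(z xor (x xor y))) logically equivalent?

w2 = y xor x
w3 = ~(z xor w2) = ~(z xor (y xor x))
w4 = w3 xor y = (~(z xor (y xor x))) xor y
At x=0, y=0, z=1, w=0: circuit gives 0, formula gives 0.
At x=0, y=0, z=0, w=0: circuit gives 1, formula gives 1.
Agrees on all 16 inputs.

Yes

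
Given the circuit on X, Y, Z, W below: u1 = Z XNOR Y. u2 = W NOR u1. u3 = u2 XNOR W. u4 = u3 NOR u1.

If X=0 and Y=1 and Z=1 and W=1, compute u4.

u1 = 1 XNOR 1 = 1
u2 = 1 NOR 1 = 0
u3 = 0 XNOR 1 = 0
u4 = 0 NOR 1 = 0

0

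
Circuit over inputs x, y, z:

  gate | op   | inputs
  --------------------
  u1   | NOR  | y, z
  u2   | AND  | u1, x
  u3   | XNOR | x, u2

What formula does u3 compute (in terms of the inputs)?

x XNOR ((y NOR z) AND x)

u1 = y NOR z
u2 = u1 AND x = (y NOR z) AND x
u3 = x XNOR u2 = x XNOR ((y NOR z) AND x)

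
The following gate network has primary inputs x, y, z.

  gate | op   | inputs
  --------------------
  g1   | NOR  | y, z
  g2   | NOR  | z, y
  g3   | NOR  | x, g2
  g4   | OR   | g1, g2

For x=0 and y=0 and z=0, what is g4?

g1 = 0 NOR 0 = 1
g2 = 0 NOR 0 = 1
g4 = 1 OR 1 = 1

1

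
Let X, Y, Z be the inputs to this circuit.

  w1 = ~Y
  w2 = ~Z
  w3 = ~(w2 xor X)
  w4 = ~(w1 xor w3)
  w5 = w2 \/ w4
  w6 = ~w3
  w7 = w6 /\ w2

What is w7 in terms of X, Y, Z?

w2 = ~Z
w3 = ~(w2 xor X) = ~(~Z xor X)
w6 = ~w3 = ~(~(~Z xor X))
w7 = w6 /\ w2 = ~(~(~Z xor X)) /\ ~Z

~(~(~Z xor X)) /\ ~Z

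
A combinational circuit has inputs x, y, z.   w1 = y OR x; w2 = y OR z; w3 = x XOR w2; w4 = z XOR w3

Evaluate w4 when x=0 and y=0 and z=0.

0

w2 = 0 OR 0 = 0
w3 = 0 XOR 0 = 0
w4 = 0 XOR 0 = 0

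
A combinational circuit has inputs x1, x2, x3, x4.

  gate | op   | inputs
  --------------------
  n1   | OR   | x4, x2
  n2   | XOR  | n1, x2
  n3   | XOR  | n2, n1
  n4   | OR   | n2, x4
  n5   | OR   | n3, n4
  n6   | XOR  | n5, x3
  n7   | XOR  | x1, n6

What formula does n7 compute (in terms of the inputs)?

x1 XOR (((((x4 OR x2) XOR x2) XOR (x4 OR x2)) OR (((x4 OR x2) XOR x2) OR x4)) XOR x3)

n1 = x4 OR x2
n2 = n1 XOR x2 = (x4 OR x2) XOR x2
n3 = n2 XOR n1 = ((x4 OR x2) XOR x2) XOR (x4 OR x2)
n4 = n2 OR x4 = ((x4 OR x2) XOR x2) OR x4
n5 = n3 OR n4 = (((x4 OR x2) XOR x2) XOR (x4 OR x2)) OR (((x4 OR x2) XOR x2) OR x4)
n6 = n5 XOR x3 = ((((x4 OR x2) XOR x2) XOR (x4 OR x2)) OR (((x4 OR x2) XOR x2) OR x4)) XOR x3
n7 = x1 XOR n6 = x1 XOR (((((x4 OR x2) XOR x2) XOR (x4 OR x2)) OR (((x4 OR x2) XOR x2) OR x4)) XOR x3)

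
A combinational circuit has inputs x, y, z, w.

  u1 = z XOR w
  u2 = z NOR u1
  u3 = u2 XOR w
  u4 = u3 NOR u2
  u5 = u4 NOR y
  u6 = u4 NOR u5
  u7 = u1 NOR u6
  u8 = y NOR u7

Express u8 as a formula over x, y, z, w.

u1 = z XOR w
u2 = z NOR u1 = z NOR (z XOR w)
u3 = u2 XOR w = (z NOR (z XOR w)) XOR w
u4 = u3 NOR u2 = ((z NOR (z XOR w)) XOR w) NOR (z NOR (z XOR w))
u5 = u4 NOR y = (((z NOR (z XOR w)) XOR w) NOR (z NOR (z XOR w))) NOR y
u6 = u4 NOR u5 = (((z NOR (z XOR w)) XOR w) NOR (z NOR (z XOR w))) NOR ((((z NOR (z XOR w)) XOR w) NOR (z NOR (z XOR w))) NOR y)
u7 = u1 NOR u6 = (z XOR w) NOR ((((z NOR (z XOR w)) XOR w) NOR (z NOR (z XOR w))) NOR ((((z NOR (z XOR w)) XOR w) NOR (z NOR (z XOR w))) NOR y))
u8 = y NOR u7 = y NOR ((z XOR w) NOR ((((z NOR (z XOR w)) XOR w) NOR (z NOR (z XOR w))) NOR ((((z NOR (z XOR w)) XOR w) NOR (z NOR (z XOR w))) NOR y)))

y NOR ((z XOR w) NOR ((((z NOR (z XOR w)) XOR w) NOR (z NOR (z XOR w))) NOR ((((z NOR (z XOR w)) XOR w) NOR (z NOR (z XOR w))) NOR y)))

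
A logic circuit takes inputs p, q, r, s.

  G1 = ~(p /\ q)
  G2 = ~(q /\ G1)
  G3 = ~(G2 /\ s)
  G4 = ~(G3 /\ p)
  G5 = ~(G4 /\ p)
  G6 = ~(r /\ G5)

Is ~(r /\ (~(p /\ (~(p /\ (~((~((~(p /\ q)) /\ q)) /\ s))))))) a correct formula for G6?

Yes

G1 = ~(p /\ q)
G2 = ~(q /\ G1) = ~(q /\ (~(p /\ q)))
G3 = ~(G2 /\ s) = ~((~(q /\ (~(p /\ q)))) /\ s)
G4 = ~(G3 /\ p) = ~((~((~(q /\ (~(p /\ q)))) /\ s)) /\ p)
G5 = ~(G4 /\ p) = ~((~((~((~(q /\ (~(p /\ q)))) /\ s)) /\ p)) /\ p)
G6 = ~(r /\ G5) = ~(r /\ (~((~((~((~(q /\ (~(p /\ q)))) /\ s)) /\ p)) /\ p)))
At p=0, q=0, r=1, s=0: circuit gives 0, formula gives 0.
At p=0, q=0, r=0, s=0: circuit gives 1, formula gives 1.
Agrees on all 16 inputs.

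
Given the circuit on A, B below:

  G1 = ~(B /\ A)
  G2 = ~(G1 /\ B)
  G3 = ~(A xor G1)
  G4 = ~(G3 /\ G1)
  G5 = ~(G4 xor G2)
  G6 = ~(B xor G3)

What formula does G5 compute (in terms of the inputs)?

G1 = ~(B /\ A)
G2 = ~(G1 /\ B) = ~((~(B /\ A)) /\ B)
G3 = ~(A xor G1) = ~(A xor (~(B /\ A)))
G4 = ~(G3 /\ G1) = ~((~(A xor (~(B /\ A)))) /\ (~(B /\ A)))
G5 = ~(G4 xor G2) = ~((~((~(A xor (~(B /\ A)))) /\ (~(B /\ A)))) xor (~((~(B /\ A)) /\ B)))

~((~((~(A xor (~(B /\ A)))) /\ (~(B /\ A)))) xor (~((~(B /\ A)) /\ B)))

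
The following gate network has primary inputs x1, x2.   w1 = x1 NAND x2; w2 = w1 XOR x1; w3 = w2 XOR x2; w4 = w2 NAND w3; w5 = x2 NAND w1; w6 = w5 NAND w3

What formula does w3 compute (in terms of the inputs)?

((x1 NAND x2) XOR x1) XOR x2

w1 = x1 NAND x2
w2 = w1 XOR x1 = (x1 NAND x2) XOR x1
w3 = w2 XOR x2 = ((x1 NAND x2) XOR x1) XOR x2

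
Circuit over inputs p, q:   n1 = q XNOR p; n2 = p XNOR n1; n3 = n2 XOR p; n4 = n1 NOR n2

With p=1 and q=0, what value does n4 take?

1

n1 = 0 XNOR 1 = 0
n2 = 1 XNOR 0 = 0
n4 = 0 NOR 0 = 1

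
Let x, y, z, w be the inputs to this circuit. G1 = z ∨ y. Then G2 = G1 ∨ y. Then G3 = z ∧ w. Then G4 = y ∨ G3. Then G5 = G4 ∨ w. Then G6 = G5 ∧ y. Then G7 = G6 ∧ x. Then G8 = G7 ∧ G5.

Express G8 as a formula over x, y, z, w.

G3 = z ∧ w
G4 = y ∨ G3 = y ∨ (z ∧ w)
G5 = G4 ∨ w = (y ∨ (z ∧ w)) ∨ w
G6 = G5 ∧ y = ((y ∨ (z ∧ w)) ∨ w) ∧ y
G7 = G6 ∧ x = (((y ∨ (z ∧ w)) ∨ w) ∧ y) ∧ x
G8 = G7 ∧ G5 = ((((y ∨ (z ∧ w)) ∨ w) ∧ y) ∧ x) ∧ ((y ∨ (z ∧ w)) ∨ w)

((((y ∨ (z ∧ w)) ∨ w) ∧ y) ∧ x) ∧ ((y ∨ (z ∧ w)) ∨ w)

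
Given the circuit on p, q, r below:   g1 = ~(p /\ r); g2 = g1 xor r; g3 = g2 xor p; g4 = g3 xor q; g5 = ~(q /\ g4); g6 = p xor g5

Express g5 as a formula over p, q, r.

g1 = ~(p /\ r)
g2 = g1 xor r = (~(p /\ r)) xor r
g3 = g2 xor p = ((~(p /\ r)) xor r) xor p
g4 = g3 xor q = (((~(p /\ r)) xor r) xor p) xor q
g5 = ~(q /\ g4) = ~(q /\ ((((~(p /\ r)) xor r) xor p) xor q))

~(q /\ ((((~(p /\ r)) xor r) xor p) xor q))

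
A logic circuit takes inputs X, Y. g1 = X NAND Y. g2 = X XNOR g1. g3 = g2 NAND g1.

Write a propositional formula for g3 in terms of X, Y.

(X XNOR (X NAND Y)) NAND (X NAND Y)

g1 = X NAND Y
g2 = X XNOR g1 = X XNOR (X NAND Y)
g3 = g2 NAND g1 = (X XNOR (X NAND Y)) NAND (X NAND Y)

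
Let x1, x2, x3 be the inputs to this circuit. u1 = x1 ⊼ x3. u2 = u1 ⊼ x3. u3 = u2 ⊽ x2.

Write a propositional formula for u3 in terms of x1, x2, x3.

((x1 ⊼ x3) ⊼ x3) ⊽ x2

u1 = x1 ⊼ x3
u2 = u1 ⊼ x3 = (x1 ⊼ x3) ⊼ x3
u3 = u2 ⊽ x2 = ((x1 ⊼ x3) ⊼ x3) ⊽ x2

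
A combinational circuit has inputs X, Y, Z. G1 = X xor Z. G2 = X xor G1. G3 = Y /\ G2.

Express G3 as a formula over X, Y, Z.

G1 = X xor Z
G2 = X xor G1 = X xor (X xor Z)
G3 = Y /\ G2 = Y /\ (X xor (X xor Z))

Y /\ (X xor (X xor Z))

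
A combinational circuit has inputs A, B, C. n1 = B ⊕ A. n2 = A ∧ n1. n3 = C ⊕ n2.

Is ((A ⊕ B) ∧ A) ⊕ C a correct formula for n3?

Yes

n1 = B ⊕ A
n2 = A ∧ n1 = A ∧ (B ⊕ A)
n3 = C ⊕ n2 = C ⊕ (A ∧ (B ⊕ A))
At A=0, B=0, C=0: circuit gives 0, formula gives 0.
At A=0, B=0, C=1: circuit gives 1, formula gives 1.
Agrees on all 8 inputs.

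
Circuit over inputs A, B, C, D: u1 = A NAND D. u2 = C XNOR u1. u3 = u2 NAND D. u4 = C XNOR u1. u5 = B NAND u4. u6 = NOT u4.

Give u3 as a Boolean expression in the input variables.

u1 = A NAND D
u2 = C XNOR u1 = C XNOR (A NAND D)
u3 = u2 NAND D = (C XNOR (A NAND D)) NAND D

(C XNOR (A NAND D)) NAND D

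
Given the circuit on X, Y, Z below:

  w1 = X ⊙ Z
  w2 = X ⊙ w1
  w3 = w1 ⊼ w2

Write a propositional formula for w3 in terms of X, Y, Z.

w1 = X ⊙ Z
w2 = X ⊙ w1 = X ⊙ (X ⊙ Z)
w3 = w1 ⊼ w2 = (X ⊙ Z) ⊼ (X ⊙ (X ⊙ Z))

(X ⊙ Z) ⊼ (X ⊙ (X ⊙ Z))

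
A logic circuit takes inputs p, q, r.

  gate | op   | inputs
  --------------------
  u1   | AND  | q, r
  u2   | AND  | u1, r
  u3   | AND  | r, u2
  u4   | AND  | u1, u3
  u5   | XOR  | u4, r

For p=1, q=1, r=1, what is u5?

0

u1 = 1 AND 1 = 1
u2 = 1 AND 1 = 1
u3 = 1 AND 1 = 1
u4 = 1 AND 1 = 1
u5 = 1 XOR 1 = 0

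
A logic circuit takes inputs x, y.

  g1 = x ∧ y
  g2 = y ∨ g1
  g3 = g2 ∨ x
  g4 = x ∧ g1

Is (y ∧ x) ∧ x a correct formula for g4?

g1 = x ∧ y
g4 = x ∧ g1 = x ∧ (x ∧ y)
At x=0, y=0: circuit gives 0, formula gives 0.
At x=1, y=1: circuit gives 1, formula gives 1.
Agrees on all 4 inputs.

Yes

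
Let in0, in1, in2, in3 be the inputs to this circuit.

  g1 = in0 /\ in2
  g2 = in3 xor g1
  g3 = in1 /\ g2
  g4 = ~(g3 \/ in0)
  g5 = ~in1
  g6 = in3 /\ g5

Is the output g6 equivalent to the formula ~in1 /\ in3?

Yes

g5 = ~in1
g6 = in3 /\ g5 = in3 /\ ~in1
At in0=0, in1=0, in2=0, in3=0: circuit gives 0, formula gives 0.
At in0=0, in1=0, in2=0, in3=1: circuit gives 1, formula gives 1.
Agrees on all 16 inputs.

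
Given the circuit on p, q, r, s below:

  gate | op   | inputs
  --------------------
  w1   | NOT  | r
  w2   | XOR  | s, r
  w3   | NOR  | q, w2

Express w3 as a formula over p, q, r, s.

q NOR (s XOR r)

w2 = s XOR r
w3 = q NOR w2 = q NOR (s XOR r)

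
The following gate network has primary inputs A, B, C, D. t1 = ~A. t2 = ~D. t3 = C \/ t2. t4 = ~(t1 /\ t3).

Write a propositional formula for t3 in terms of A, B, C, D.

t2 = ~D
t3 = C \/ t2 = C \/ ~D

C \/ ~D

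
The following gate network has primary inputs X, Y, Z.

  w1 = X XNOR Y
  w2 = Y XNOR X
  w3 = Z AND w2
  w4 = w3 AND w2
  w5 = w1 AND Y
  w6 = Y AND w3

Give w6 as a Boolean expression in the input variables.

w2 = Y XNOR X
w3 = Z AND w2 = Z AND (Y XNOR X)
w6 = Y AND w3 = Y AND (Z AND (Y XNOR X))

Y AND (Z AND (Y XNOR X))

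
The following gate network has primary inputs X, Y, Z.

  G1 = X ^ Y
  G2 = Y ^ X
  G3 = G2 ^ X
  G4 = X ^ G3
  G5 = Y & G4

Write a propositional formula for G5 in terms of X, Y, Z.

G2 = Y ^ X
G3 = G2 ^ X = (Y ^ X) ^ X
G4 = X ^ G3 = X ^ ((Y ^ X) ^ X)
G5 = Y & G4 = Y & (X ^ ((Y ^ X) ^ X))

Y & (X ^ ((Y ^ X) ^ X))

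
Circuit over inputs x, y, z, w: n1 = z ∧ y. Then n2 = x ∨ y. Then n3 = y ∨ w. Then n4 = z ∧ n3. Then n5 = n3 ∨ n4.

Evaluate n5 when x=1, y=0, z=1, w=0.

0

n3 = 0 ∨ 0 = 0
n4 = 1 ∧ 0 = 0
n5 = 0 ∨ 0 = 0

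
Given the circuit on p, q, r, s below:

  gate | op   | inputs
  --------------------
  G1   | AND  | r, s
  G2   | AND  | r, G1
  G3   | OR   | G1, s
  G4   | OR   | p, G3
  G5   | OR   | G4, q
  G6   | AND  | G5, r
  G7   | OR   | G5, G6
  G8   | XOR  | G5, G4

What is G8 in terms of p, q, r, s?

((p OR ((r AND s) OR s)) OR q) XOR (p OR ((r AND s) OR s))

G1 = r AND s
G3 = G1 OR s = (r AND s) OR s
G4 = p OR G3 = p OR ((r AND s) OR s)
G5 = G4 OR q = (p OR ((r AND s) OR s)) OR q
G8 = G5 XOR G4 = ((p OR ((r AND s) OR s)) OR q) XOR (p OR ((r AND s) OR s))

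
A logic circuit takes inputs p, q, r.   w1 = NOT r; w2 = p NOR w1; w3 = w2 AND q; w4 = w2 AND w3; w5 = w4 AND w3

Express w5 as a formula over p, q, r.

w1 = NOT r
w2 = p NOR w1 = p NOR NOT r
w3 = w2 AND q = (p NOR NOT r) AND q
w4 = w2 AND w3 = (p NOR NOT r) AND ((p NOR NOT r) AND q)
w5 = w4 AND w3 = ((p NOR NOT r) AND ((p NOR NOT r) AND q)) AND ((p NOR NOT r) AND q)

((p NOR NOT r) AND ((p NOR NOT r) AND q)) AND ((p NOR NOT r) AND q)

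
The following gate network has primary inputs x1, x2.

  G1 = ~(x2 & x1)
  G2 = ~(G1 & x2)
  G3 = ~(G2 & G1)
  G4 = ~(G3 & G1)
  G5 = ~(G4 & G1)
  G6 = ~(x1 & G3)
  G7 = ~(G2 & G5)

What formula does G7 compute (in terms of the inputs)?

G1 = ~(x2 & x1)
G2 = ~(G1 & x2) = ~((~(x2 & x1)) & x2)
G3 = ~(G2 & G1) = ~((~((~(x2 & x1)) & x2)) & (~(x2 & x1)))
G4 = ~(G3 & G1) = ~((~((~((~(x2 & x1)) & x2)) & (~(x2 & x1)))) & (~(x2 & x1)))
G5 = ~(G4 & G1) = ~((~((~((~((~(x2 & x1)) & x2)) & (~(x2 & x1)))) & (~(x2 & x1)))) & (~(x2 & x1)))
G7 = ~(G2 & G5) = ~((~((~(x2 & x1)) & x2)) & (~((~((~((~((~(x2 & x1)) & x2)) & (~(x2 & x1)))) & (~(x2 & x1)))) & (~(x2 & x1)))))

~((~((~(x2 & x1)) & x2)) & (~((~((~((~((~(x2 & x1)) & x2)) & (~(x2 & x1)))) & (~(x2 & x1)))) & (~(x2 & x1)))))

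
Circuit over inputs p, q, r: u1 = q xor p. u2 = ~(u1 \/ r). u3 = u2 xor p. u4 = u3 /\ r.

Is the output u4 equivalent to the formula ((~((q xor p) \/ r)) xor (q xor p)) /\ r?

u1 = q xor p
u2 = ~(u1 \/ r) = ~((q xor p) \/ r)
u3 = u2 xor p = (~((q xor p) \/ r)) xor p
u4 = u3 /\ r = ((~((q xor p) \/ r)) xor p) /\ r
At p=0, q=1, r=1: circuit gives 0, formula gives 1.

No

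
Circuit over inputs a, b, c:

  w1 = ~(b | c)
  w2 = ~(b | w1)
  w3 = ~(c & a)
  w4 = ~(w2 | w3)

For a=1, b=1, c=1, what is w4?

1

w1 = ~(1 | 1) = 0
w2 = ~(1 | 0) = 0
w3 = ~(1 & 1) = 0
w4 = ~(0 | 0) = 1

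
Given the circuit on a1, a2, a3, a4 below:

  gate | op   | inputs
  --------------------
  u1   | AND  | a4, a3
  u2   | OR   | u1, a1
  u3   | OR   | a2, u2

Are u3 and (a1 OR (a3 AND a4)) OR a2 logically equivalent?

Yes

u1 = a4 AND a3
u2 = u1 OR a1 = (a4 AND a3) OR a1
u3 = a2 OR u2 = a2 OR ((a4 AND a3) OR a1)
At a1=0, a2=0, a3=0, a4=0: circuit gives 0, formula gives 0.
At a1=0, a2=0, a3=1, a4=1: circuit gives 1, formula gives 1.
Agrees on all 16 inputs.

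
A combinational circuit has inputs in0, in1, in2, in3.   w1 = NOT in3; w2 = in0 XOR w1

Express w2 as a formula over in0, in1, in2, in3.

in0 XOR NOT in3

w1 = NOT in3
w2 = in0 XOR w1 = in0 XOR NOT in3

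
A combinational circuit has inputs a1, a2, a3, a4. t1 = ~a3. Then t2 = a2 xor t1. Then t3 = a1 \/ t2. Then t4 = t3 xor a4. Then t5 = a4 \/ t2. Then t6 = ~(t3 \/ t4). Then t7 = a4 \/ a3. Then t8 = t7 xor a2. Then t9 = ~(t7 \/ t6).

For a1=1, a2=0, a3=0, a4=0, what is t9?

t1 = ~0 = 1
t2 = 0 xor 1 = 1
t3 = 1 \/ 1 = 1
t4 = 1 xor 0 = 1
t6 = ~(1 \/ 1) = 0
t7 = 0 \/ 0 = 0
t9 = ~(0 \/ 0) = 1

1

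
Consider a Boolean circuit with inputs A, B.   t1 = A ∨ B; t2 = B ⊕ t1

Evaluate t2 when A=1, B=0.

t1 = 1 ∨ 0 = 1
t2 = 0 ⊕ 1 = 1

1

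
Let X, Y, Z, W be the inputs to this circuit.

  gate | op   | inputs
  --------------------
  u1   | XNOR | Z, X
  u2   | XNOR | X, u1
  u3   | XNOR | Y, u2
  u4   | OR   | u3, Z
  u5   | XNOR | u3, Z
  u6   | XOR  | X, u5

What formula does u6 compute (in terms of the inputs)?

u1 = Z XNOR X
u2 = X XNOR u1 = X XNOR (Z XNOR X)
u3 = Y XNOR u2 = Y XNOR (X XNOR (Z XNOR X))
u5 = u3 XNOR Z = (Y XNOR (X XNOR (Z XNOR X))) XNOR Z
u6 = X XOR u5 = X XOR ((Y XNOR (X XNOR (Z XNOR X))) XNOR Z)

X XOR ((Y XNOR (X XNOR (Z XNOR X))) XNOR Z)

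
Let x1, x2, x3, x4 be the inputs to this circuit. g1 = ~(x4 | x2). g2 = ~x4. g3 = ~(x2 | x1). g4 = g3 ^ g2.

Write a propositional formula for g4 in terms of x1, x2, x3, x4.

(~(x2 | x1)) ^ ~x4

g2 = ~x4
g3 = ~(x2 | x1)
g4 = g3 ^ g2 = (~(x2 | x1)) ^ ~x4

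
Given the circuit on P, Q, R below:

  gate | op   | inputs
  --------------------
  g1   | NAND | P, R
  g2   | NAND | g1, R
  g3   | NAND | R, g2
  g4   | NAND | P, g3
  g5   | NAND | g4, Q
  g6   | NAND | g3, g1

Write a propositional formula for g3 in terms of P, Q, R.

R NAND ((P NAND R) NAND R)

g1 = P NAND R
g2 = g1 NAND R = (P NAND R) NAND R
g3 = R NAND g2 = R NAND ((P NAND R) NAND R)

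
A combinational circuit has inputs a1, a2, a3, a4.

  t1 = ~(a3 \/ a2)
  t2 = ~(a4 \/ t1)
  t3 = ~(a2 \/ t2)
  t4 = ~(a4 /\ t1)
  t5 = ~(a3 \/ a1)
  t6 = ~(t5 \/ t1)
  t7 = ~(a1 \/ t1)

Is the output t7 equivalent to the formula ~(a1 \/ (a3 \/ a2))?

No

t1 = ~(a3 \/ a2)
t7 = ~(a1 \/ t1) = ~(a1 \/ (~(a3 \/ a2)))
At a1=0, a2=0, a3=0, a4=0: circuit gives 0, formula gives 1.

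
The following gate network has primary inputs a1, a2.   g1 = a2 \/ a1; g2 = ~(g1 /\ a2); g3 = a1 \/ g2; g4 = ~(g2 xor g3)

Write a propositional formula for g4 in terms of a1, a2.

g1 = a2 \/ a1
g2 = ~(g1 /\ a2) = ~((a2 \/ a1) /\ a2)
g3 = a1 \/ g2 = a1 \/ (~((a2 \/ a1) /\ a2))
g4 = ~(g2 xor g3) = ~((~((a2 \/ a1) /\ a2)) xor (a1 \/ (~((a2 \/ a1) /\ a2))))

~((~((a2 \/ a1) /\ a2)) xor (a1 \/ (~((a2 \/ a1) /\ a2))))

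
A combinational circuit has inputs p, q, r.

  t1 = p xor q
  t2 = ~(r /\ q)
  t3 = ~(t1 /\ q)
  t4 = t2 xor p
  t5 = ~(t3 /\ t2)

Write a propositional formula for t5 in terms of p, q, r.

~((~((p xor q) /\ q)) /\ (~(r /\ q)))

t1 = p xor q
t2 = ~(r /\ q)
t3 = ~(t1 /\ q) = ~((p xor q) /\ q)
t5 = ~(t3 /\ t2) = ~((~((p xor q) /\ q)) /\ (~(r /\ q)))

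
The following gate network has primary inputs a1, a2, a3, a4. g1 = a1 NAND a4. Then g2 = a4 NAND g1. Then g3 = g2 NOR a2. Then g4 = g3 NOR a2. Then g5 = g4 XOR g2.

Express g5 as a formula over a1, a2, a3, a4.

(((a4 NAND (a1 NAND a4)) NOR a2) NOR a2) XOR (a4 NAND (a1 NAND a4))

g1 = a1 NAND a4
g2 = a4 NAND g1 = a4 NAND (a1 NAND a4)
g3 = g2 NOR a2 = (a4 NAND (a1 NAND a4)) NOR a2
g4 = g3 NOR a2 = ((a4 NAND (a1 NAND a4)) NOR a2) NOR a2
g5 = g4 XOR g2 = (((a4 NAND (a1 NAND a4)) NOR a2) NOR a2) XOR (a4 NAND (a1 NAND a4))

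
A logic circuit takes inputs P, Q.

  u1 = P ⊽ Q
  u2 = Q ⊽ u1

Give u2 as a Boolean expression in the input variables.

Q ⊽ (P ⊽ Q)

u1 = P ⊽ Q
u2 = Q ⊽ u1 = Q ⊽ (P ⊽ Q)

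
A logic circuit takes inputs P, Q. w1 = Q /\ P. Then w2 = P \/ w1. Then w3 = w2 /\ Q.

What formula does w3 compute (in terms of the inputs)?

w1 = Q /\ P
w2 = P \/ w1 = P \/ (Q /\ P)
w3 = w2 /\ Q = (P \/ (Q /\ P)) /\ Q

(P \/ (Q /\ P)) /\ Q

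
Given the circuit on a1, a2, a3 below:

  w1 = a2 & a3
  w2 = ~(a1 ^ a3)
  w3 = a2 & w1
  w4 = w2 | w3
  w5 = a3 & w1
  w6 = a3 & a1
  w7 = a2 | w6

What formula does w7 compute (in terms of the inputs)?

a2 | (a3 & a1)

w6 = a3 & a1
w7 = a2 | w6 = a2 | (a3 & a1)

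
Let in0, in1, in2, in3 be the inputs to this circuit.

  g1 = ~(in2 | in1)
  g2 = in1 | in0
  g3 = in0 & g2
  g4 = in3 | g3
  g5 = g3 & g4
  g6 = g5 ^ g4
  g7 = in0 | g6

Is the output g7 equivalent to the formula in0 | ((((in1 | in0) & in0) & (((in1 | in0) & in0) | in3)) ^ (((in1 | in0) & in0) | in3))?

Yes

g2 = in1 | in0
g3 = in0 & g2 = in0 & (in1 | in0)
g4 = in3 | g3 = in3 | (in0 & (in1 | in0))
g5 = g3 & g4 = (in0 & (in1 | in0)) & (in3 | (in0 & (in1 | in0)))
g6 = g5 ^ g4 = ((in0 & (in1 | in0)) & (in3 | (in0 & (in1 | in0)))) ^ (in3 | (in0 & (in1 | in0)))
g7 = in0 | g6 = in0 | (((in0 & (in1 | in0)) & (in3 | (in0 & (in1 | in0)))) ^ (in3 | (in0 & (in1 | in0))))
At in0=0, in1=0, in2=0, in3=0: circuit gives 0, formula gives 0.
At in0=0, in1=0, in2=0, in3=1: circuit gives 1, formula gives 1.
Agrees on all 16 inputs.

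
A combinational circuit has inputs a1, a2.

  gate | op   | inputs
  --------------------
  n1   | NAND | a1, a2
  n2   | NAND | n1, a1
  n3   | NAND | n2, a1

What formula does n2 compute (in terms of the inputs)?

n1 = a1 NAND a2
n2 = n1 NAND a1 = (a1 NAND a2) NAND a1

(a1 NAND a2) NAND a1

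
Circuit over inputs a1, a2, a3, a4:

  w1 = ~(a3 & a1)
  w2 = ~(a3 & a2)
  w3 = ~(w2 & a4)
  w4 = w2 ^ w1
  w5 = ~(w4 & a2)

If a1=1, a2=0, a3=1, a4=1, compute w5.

w1 = ~(1 & 1) = 0
w2 = ~(1 & 0) = 1
w4 = 1 ^ 0 = 1
w5 = ~(1 & 0) = 1

1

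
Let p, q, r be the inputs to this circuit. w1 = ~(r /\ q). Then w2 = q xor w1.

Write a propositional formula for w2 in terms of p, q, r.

q xor (~(r /\ q))

w1 = ~(r /\ q)
w2 = q xor w1 = q xor (~(r /\ q))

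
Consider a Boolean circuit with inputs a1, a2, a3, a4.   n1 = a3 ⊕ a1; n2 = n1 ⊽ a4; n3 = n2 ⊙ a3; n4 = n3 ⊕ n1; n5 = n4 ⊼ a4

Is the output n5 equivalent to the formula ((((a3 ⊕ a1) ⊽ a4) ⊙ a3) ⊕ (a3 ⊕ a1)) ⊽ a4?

No

n1 = a3 ⊕ a1
n2 = n1 ⊽ a4 = (a3 ⊕ a1) ⊽ a4
n3 = n2 ⊙ a3 = ((a3 ⊕ a1) ⊽ a4) ⊙ a3
n4 = n3 ⊕ n1 = (((a3 ⊕ a1) ⊽ a4) ⊙ a3) ⊕ (a3 ⊕ a1)
n5 = n4 ⊼ a4 = ((((a3 ⊕ a1) ⊽ a4) ⊙ a3) ⊕ (a3 ⊕ a1)) ⊼ a4
At a1=0, a2=0, a3=1, a4=0: circuit gives 1, formula gives 0.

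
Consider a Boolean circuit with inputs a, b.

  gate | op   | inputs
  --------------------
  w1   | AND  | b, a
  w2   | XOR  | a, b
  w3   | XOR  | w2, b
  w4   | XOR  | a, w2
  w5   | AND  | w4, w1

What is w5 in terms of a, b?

w1 = b AND a
w2 = a XOR b
w4 = a XOR w2 = a XOR (a XOR b)
w5 = w4 AND w1 = (a XOR (a XOR b)) AND (b AND a)

(a XOR (a XOR b)) AND (b AND a)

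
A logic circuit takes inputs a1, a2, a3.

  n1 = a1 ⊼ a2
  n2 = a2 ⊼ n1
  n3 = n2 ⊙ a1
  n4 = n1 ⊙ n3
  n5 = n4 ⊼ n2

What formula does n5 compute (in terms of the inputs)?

((a1 ⊼ a2) ⊙ ((a2 ⊼ (a1 ⊼ a2)) ⊙ a1)) ⊼ (a2 ⊼ (a1 ⊼ a2))

n1 = a1 ⊼ a2
n2 = a2 ⊼ n1 = a2 ⊼ (a1 ⊼ a2)
n3 = n2 ⊙ a1 = (a2 ⊼ (a1 ⊼ a2)) ⊙ a1
n4 = n1 ⊙ n3 = (a1 ⊼ a2) ⊙ ((a2 ⊼ (a1 ⊼ a2)) ⊙ a1)
n5 = n4 ⊼ n2 = ((a1 ⊼ a2) ⊙ ((a2 ⊼ (a1 ⊼ a2)) ⊙ a1)) ⊼ (a2 ⊼ (a1 ⊼ a2))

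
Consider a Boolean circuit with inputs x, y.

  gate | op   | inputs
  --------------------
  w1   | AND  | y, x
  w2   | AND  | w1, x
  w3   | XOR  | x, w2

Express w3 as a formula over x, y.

w1 = y AND x
w2 = w1 AND x = (y AND x) AND x
w3 = x XOR w2 = x XOR ((y AND x) AND x)

x XOR ((y AND x) AND x)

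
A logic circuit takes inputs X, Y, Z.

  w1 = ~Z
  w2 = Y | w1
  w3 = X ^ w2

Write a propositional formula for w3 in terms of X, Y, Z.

X ^ (Y | ~Z)

w1 = ~Z
w2 = Y | w1 = Y | ~Z
w3 = X ^ w2 = X ^ (Y | ~Z)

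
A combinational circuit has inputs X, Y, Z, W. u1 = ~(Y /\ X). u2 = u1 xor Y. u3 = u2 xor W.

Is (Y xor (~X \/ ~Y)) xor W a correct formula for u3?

u1 = ~(Y /\ X)
u2 = u1 xor Y = (~(Y /\ X)) xor Y
u3 = u2 xor W = ((~(Y /\ X)) xor Y) xor W
At X=0, Y=0, Z=0, W=1: circuit gives 0, formula gives 0.
At X=0, Y=0, Z=0, W=0: circuit gives 1, formula gives 1.
Agrees on all 16 inputs.

Yes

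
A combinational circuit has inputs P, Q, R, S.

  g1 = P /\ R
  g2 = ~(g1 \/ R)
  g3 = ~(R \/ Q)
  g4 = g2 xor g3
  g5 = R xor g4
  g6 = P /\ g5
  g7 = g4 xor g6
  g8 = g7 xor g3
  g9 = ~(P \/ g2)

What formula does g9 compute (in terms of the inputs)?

~(P \/ (~((P /\ R) \/ R)))

g1 = P /\ R
g2 = ~(g1 \/ R) = ~((P /\ R) \/ R)
g9 = ~(P \/ g2) = ~(P \/ (~((P /\ R) \/ R)))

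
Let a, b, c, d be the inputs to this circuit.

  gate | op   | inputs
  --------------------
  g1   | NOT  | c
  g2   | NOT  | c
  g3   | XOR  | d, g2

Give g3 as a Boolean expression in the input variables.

g2 = NOT c
g3 = d XOR g2 = d XOR NOT c

d XOR NOT c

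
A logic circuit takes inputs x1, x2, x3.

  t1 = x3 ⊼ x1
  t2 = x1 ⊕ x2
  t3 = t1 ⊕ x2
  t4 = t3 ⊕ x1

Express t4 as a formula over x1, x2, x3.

((x3 ⊼ x1) ⊕ x2) ⊕ x1

t1 = x3 ⊼ x1
t3 = t1 ⊕ x2 = (x3 ⊼ x1) ⊕ x2
t4 = t3 ⊕ x1 = ((x3 ⊼ x1) ⊕ x2) ⊕ x1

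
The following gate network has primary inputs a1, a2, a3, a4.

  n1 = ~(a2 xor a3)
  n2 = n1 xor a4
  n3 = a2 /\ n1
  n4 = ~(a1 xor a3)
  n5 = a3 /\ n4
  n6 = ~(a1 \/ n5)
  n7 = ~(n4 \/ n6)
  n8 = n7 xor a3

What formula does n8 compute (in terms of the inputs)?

n4 = ~(a1 xor a3)
n5 = a3 /\ n4 = a3 /\ (~(a1 xor a3))
n6 = ~(a1 \/ n5) = ~(a1 \/ (a3 /\ (~(a1 xor a3))))
n7 = ~(n4 \/ n6) = ~((~(a1 xor a3)) \/ (~(a1 \/ (a3 /\ (~(a1 xor a3))))))
n8 = n7 xor a3 = (~((~(a1 xor a3)) \/ (~(a1 \/ (a3 /\ (~(a1 xor a3))))))) xor a3

(~((~(a1 xor a3)) \/ (~(a1 \/ (a3 /\ (~(a1 xor a3))))))) xor a3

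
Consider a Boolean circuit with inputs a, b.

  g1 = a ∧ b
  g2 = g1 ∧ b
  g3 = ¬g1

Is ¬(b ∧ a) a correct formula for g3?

Yes

g1 = a ∧ b
g3 = ¬g1 = ¬(a ∧ b)
At a=1, b=1: circuit gives 0, formula gives 0.
At a=0, b=0: circuit gives 1, formula gives 1.
Agrees on all 4 inputs.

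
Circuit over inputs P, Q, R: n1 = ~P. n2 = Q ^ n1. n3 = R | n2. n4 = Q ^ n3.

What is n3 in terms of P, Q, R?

n1 = ~P
n2 = Q ^ n1 = Q ^ ~P
n3 = R | n2 = R | (Q ^ ~P)

R | (Q ^ ~P)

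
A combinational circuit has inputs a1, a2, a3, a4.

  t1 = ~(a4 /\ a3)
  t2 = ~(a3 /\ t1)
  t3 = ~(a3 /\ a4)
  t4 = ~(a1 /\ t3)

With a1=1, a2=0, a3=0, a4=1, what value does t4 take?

t3 = ~(0 /\ 1) = 1
t4 = ~(1 /\ 1) = 0

0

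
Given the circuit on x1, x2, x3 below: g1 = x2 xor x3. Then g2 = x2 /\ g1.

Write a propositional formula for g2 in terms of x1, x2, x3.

g1 = x2 xor x3
g2 = x2 /\ g1 = x2 /\ (x2 xor x3)

x2 /\ (x2 xor x3)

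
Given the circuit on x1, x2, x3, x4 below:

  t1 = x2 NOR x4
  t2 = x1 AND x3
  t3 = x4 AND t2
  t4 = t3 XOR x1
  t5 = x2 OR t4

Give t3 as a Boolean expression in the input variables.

t2 = x1 AND x3
t3 = x4 AND t2 = x4 AND (x1 AND x3)

x4 AND (x1 AND x3)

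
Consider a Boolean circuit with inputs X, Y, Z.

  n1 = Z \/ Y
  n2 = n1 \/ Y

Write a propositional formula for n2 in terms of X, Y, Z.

(Z \/ Y) \/ Y

n1 = Z \/ Y
n2 = n1 \/ Y = (Z \/ Y) \/ Y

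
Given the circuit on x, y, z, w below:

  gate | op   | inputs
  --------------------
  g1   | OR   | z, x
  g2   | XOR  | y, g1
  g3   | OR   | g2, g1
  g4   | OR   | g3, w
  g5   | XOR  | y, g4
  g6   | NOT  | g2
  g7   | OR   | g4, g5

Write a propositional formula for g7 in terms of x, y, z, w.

g1 = z OR x
g2 = y XOR g1 = y XOR (z OR x)
g3 = g2 OR g1 = (y XOR (z OR x)) OR (z OR x)
g4 = g3 OR w = ((y XOR (z OR x)) OR (z OR x)) OR w
g5 = y XOR g4 = y XOR (((y XOR (z OR x)) OR (z OR x)) OR w)
g7 = g4 OR g5 = (((y XOR (z OR x)) OR (z OR x)) OR w) OR (y XOR (((y XOR (z OR x)) OR (z OR x)) OR w))

(((y XOR (z OR x)) OR (z OR x)) OR w) OR (y XOR (((y XOR (z OR x)) OR (z OR x)) OR w))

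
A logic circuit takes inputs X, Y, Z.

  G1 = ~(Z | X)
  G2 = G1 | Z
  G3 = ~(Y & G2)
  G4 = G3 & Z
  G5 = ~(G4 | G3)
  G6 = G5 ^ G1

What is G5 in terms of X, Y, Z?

G1 = ~(Z | X)
G2 = G1 | Z = (~(Z | X)) | Z
G3 = ~(Y & G2) = ~(Y & ((~(Z | X)) | Z))
G4 = G3 & Z = (~(Y & ((~(Z | X)) | Z))) & Z
G5 = ~(G4 | G3) = ~(((~(Y & ((~(Z | X)) | Z))) & Z) | (~(Y & ((~(Z | X)) | Z))))

~(((~(Y & ((~(Z | X)) | Z))) & Z) | (~(Y & ((~(Z | X)) | Z))))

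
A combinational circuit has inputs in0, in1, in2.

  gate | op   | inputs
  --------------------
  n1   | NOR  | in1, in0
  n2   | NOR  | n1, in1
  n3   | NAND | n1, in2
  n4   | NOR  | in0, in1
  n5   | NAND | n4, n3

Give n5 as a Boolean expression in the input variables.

n1 = in1 NOR in0
n3 = n1 NAND in2 = (in1 NOR in0) NAND in2
n4 = in0 NOR in1
n5 = n4 NAND n3 = (in0 NOR in1) NAND ((in1 NOR in0) NAND in2)

(in0 NOR in1) NAND ((in1 NOR in0) NAND in2)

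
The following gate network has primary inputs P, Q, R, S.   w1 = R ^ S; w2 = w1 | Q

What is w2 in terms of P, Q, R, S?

w1 = R ^ S
w2 = w1 | Q = (R ^ S) | Q

(R ^ S) | Q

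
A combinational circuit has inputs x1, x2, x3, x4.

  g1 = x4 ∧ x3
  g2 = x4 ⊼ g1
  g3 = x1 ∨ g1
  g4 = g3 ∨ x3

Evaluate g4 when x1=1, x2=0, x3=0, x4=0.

g1 = 0 ∧ 0 = 0
g3 = 1 ∨ 0 = 1
g4 = 1 ∨ 0 = 1

1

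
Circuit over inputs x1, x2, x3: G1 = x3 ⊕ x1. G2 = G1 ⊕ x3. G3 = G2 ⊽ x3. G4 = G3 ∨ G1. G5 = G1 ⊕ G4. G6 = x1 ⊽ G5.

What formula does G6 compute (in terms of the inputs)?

x1 ⊽ ((x3 ⊕ x1) ⊕ ((((x3 ⊕ x1) ⊕ x3) ⊽ x3) ∨ (x3 ⊕ x1)))

G1 = x3 ⊕ x1
G2 = G1 ⊕ x3 = (x3 ⊕ x1) ⊕ x3
G3 = G2 ⊽ x3 = ((x3 ⊕ x1) ⊕ x3) ⊽ x3
G4 = G3 ∨ G1 = (((x3 ⊕ x1) ⊕ x3) ⊽ x3) ∨ (x3 ⊕ x1)
G5 = G1 ⊕ G4 = (x3 ⊕ x1) ⊕ ((((x3 ⊕ x1) ⊕ x3) ⊽ x3) ∨ (x3 ⊕ x1))
G6 = x1 ⊽ G5 = x1 ⊽ ((x3 ⊕ x1) ⊕ ((((x3 ⊕ x1) ⊕ x3) ⊽ x3) ∨ (x3 ⊕ x1)))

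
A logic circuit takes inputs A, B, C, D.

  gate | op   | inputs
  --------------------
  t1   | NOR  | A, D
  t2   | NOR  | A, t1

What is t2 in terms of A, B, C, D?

A NOR (A NOR D)

t1 = A NOR D
t2 = A NOR t1 = A NOR (A NOR D)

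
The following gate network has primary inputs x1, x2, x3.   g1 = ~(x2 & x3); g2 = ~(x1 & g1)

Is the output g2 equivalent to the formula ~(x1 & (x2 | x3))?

No

g1 = ~(x2 & x3)
g2 = ~(x1 & g1) = ~(x1 & (~(x2 & x3)))
At x1=1, x2=0, x3=0: circuit gives 0, formula gives 1.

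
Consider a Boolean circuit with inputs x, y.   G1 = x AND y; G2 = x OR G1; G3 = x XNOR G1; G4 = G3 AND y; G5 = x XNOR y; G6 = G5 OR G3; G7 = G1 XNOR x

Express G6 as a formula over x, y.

G1 = x AND y
G3 = x XNOR G1 = x XNOR (x AND y)
G5 = x XNOR y
G6 = G5 OR G3 = (x XNOR y) OR (x XNOR (x AND y))

(x XNOR y) OR (x XNOR (x AND y))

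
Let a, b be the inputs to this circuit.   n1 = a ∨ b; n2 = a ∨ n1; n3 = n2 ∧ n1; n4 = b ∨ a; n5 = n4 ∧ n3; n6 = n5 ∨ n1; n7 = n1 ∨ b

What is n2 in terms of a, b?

n1 = a ∨ b
n2 = a ∨ n1 = a ∨ (a ∨ b)

a ∨ (a ∨ b)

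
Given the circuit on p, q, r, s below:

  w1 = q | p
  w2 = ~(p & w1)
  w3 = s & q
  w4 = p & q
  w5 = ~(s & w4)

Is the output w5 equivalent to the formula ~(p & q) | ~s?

w4 = p & q
w5 = ~(s & w4) = ~(s & (p & q))
At p=1, q=1, r=0, s=1: circuit gives 0, formula gives 0.
At p=0, q=0, r=0, s=0: circuit gives 1, formula gives 1.
Agrees on all 16 inputs.

Yes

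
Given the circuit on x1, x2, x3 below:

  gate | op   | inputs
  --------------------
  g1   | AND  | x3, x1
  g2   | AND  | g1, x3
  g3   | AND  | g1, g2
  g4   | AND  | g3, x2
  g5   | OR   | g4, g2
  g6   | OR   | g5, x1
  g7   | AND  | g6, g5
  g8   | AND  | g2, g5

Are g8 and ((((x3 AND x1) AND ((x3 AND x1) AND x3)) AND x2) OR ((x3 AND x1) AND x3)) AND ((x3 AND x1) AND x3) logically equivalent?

g1 = x3 AND x1
g2 = g1 AND x3 = (x3 AND x1) AND x3
g3 = g1 AND g2 = (x3 AND x1) AND ((x3 AND x1) AND x3)
g4 = g3 AND x2 = ((x3 AND x1) AND ((x3 AND x1) AND x3)) AND x2
g5 = g4 OR g2 = (((x3 AND x1) AND ((x3 AND x1) AND x3)) AND x2) OR ((x3 AND x1) AND x3)
g8 = g2 AND g5 = ((x3 AND x1) AND x3) AND ((((x3 AND x1) AND ((x3 AND x1) AND x3)) AND x2) OR ((x3 AND x1) AND x3))
At x1=0, x2=0, x3=0: circuit gives 0, formula gives 0.
At x1=1, x2=0, x3=1: circuit gives 1, formula gives 1.
Agrees on all 8 inputs.

Yes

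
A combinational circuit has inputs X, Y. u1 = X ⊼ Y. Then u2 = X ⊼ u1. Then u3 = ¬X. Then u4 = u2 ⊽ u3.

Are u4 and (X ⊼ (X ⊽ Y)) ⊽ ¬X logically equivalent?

No

u1 = X ⊼ Y
u2 = X ⊼ u1 = X ⊼ (X ⊼ Y)
u3 = ¬X
u4 = u2 ⊽ u3 = (X ⊼ (X ⊼ Y)) ⊽ ¬X
At X=1, Y=0: circuit gives 1, formula gives 0.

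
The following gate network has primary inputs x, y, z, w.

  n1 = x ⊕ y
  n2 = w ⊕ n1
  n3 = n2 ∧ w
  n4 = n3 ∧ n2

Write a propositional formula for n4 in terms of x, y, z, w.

n1 = x ⊕ y
n2 = w ⊕ n1 = w ⊕ (x ⊕ y)
n3 = n2 ∧ w = (w ⊕ (x ⊕ y)) ∧ w
n4 = n3 ∧ n2 = ((w ⊕ (x ⊕ y)) ∧ w) ∧ (w ⊕ (x ⊕ y))

((w ⊕ (x ⊕ y)) ∧ w) ∧ (w ⊕ (x ⊕ y))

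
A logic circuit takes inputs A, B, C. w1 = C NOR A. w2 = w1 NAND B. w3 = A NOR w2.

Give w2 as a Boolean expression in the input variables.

(C NOR A) NAND B

w1 = C NOR A
w2 = w1 NAND B = (C NOR A) NAND B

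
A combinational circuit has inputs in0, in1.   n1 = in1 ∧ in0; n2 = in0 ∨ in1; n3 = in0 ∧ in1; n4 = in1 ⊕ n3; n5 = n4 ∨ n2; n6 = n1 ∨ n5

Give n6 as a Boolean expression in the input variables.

(in1 ∧ in0) ∨ ((in1 ⊕ (in0 ∧ in1)) ∨ (in0 ∨ in1))

n1 = in1 ∧ in0
n2 = in0 ∨ in1
n3 = in0 ∧ in1
n4 = in1 ⊕ n3 = in1 ⊕ (in0 ∧ in1)
n5 = n4 ∨ n2 = (in1 ⊕ (in0 ∧ in1)) ∨ (in0 ∨ in1)
n6 = n1 ∨ n5 = (in1 ∧ in0) ∨ ((in1 ⊕ (in0 ∧ in1)) ∨ (in0 ∨ in1))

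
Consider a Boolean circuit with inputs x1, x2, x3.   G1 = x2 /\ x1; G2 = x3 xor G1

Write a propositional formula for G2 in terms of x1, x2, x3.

x3 xor (x2 /\ x1)

G1 = x2 /\ x1
G2 = x3 xor G1 = x3 xor (x2 /\ x1)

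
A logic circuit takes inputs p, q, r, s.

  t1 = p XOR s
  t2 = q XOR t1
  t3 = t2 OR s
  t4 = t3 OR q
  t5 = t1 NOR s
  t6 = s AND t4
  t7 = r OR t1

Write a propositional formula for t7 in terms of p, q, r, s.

r OR (p XOR s)

t1 = p XOR s
t7 = r OR t1 = r OR (p XOR s)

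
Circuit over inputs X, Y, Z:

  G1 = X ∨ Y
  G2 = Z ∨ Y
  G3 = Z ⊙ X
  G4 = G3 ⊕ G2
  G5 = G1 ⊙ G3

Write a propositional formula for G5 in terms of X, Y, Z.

G1 = X ∨ Y
G3 = Z ⊙ X
G5 = G1 ⊙ G3 = (X ∨ Y) ⊙ (Z ⊙ X)

(X ∨ Y) ⊙ (Z ⊙ X)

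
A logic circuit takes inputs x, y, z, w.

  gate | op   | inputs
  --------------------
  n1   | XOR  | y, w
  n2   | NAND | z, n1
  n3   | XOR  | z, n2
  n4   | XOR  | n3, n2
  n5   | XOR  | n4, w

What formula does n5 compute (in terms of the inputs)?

n1 = y XOR w
n2 = z NAND n1 = z NAND (y XOR w)
n3 = z XOR n2 = z XOR (z NAND (y XOR w))
n4 = n3 XOR n2 = (z XOR (z NAND (y XOR w))) XOR (z NAND (y XOR w))
n5 = n4 XOR w = ((z XOR (z NAND (y XOR w))) XOR (z NAND (y XOR w))) XOR w

((z XOR (z NAND (y XOR w))) XOR (z NAND (y XOR w))) XOR w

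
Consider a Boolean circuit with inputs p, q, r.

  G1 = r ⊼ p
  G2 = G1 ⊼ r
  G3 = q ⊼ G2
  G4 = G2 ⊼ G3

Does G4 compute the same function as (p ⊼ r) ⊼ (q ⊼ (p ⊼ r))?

G1 = r ⊼ p
G2 = G1 ⊼ r = (r ⊼ p) ⊼ r
G3 = q ⊼ G2 = q ⊼ ((r ⊼ p) ⊼ r)
G4 = G2 ⊼ G3 = ((r ⊼ p) ⊼ r) ⊼ (q ⊼ ((r ⊼ p) ⊼ r))
At p=0, q=0, r=1: circuit gives 1, formula gives 0.

No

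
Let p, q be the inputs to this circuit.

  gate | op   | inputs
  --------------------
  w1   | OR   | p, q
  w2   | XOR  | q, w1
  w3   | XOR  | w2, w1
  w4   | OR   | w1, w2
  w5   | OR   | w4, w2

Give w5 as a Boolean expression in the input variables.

w1 = p OR q
w2 = q XOR w1 = q XOR (p OR q)
w4 = w1 OR w2 = (p OR q) OR (q XOR (p OR q))
w5 = w4 OR w2 = ((p OR q) OR (q XOR (p OR q))) OR (q XOR (p OR q))

((p OR q) OR (q XOR (p OR q))) OR (q XOR (p OR q))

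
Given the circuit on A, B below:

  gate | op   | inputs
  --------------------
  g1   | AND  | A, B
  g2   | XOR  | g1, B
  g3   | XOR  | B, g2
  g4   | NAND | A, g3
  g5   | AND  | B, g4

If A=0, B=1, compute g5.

1

g1 = 0 AND 1 = 0
g2 = 0 XOR 1 = 1
g3 = 1 XOR 1 = 0
g4 = 0 NAND 0 = 1
g5 = 1 AND 1 = 1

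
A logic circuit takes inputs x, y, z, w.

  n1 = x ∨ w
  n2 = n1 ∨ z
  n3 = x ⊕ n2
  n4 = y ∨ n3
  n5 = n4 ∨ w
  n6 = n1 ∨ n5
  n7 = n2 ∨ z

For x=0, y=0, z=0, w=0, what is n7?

0

n1 = 0 ∨ 0 = 0
n2 = 0 ∨ 0 = 0
n7 = 0 ∨ 0 = 0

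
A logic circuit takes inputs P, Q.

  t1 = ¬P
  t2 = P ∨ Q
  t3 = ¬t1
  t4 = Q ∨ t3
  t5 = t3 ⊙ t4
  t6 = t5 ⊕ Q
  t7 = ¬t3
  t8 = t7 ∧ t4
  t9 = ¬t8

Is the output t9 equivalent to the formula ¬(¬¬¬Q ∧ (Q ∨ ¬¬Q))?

t1 = ¬P
t3 = ¬t1 = ¬¬P
t4 = Q ∨ t3 = Q ∨ ¬¬P
t7 = ¬t3 = ¬¬¬P
t8 = t7 ∧ t4 = ¬¬¬P ∧ (Q ∨ ¬¬P)
t9 = ¬t8 = ¬(¬¬¬P ∧ (Q ∨ ¬¬P))
At P=0, Q=1: circuit gives 0, formula gives 1.

No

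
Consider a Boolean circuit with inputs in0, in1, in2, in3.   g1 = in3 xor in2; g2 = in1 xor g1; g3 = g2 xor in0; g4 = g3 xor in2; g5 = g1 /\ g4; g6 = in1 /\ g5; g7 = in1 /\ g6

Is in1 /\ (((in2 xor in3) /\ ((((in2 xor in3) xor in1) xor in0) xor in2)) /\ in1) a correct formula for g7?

Yes

g1 = in3 xor in2
g2 = in1 xor g1 = in1 xor (in3 xor in2)
g3 = g2 xor in0 = (in1 xor (in3 xor in2)) xor in0
g4 = g3 xor in2 = ((in1 xor (in3 xor in2)) xor in0) xor in2
g5 = g1 /\ g4 = (in3 xor in2) /\ (((in1 xor (in3 xor in2)) xor in0) xor in2)
g6 = in1 /\ g5 = in1 /\ ((in3 xor in2) /\ (((in1 xor (in3 xor in2)) xor in0) xor in2))
g7 = in1 /\ g6 = in1 /\ (in1 /\ ((in3 xor in2) /\ (((in1 xor (in3 xor in2)) xor in0) xor in2)))
At in0=0, in1=0, in2=0, in3=0: circuit gives 0, formula gives 0.
At in0=0, in1=1, in2=1, in3=0: circuit gives 1, formula gives 1.
Agrees on all 16 inputs.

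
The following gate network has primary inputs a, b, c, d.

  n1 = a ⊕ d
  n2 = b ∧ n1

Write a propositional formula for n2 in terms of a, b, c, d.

n1 = a ⊕ d
n2 = b ∧ n1 = b ∧ (a ⊕ d)

b ∧ (a ⊕ d)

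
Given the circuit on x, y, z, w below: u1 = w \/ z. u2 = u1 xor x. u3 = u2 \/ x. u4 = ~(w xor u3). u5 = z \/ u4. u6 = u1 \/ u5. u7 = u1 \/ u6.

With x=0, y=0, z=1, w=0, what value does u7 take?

u1 = 0 \/ 1 = 1
u2 = 1 xor 0 = 1
u3 = 1 \/ 0 = 1
u4 = ~(0 xor 1) = 0
u5 = 1 \/ 0 = 1
u6 = 1 \/ 1 = 1
u7 = 1 \/ 1 = 1

1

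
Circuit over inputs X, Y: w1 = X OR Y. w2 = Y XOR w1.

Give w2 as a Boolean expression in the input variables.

Y XOR (X OR Y)

w1 = X OR Y
w2 = Y XOR w1 = Y XOR (X OR Y)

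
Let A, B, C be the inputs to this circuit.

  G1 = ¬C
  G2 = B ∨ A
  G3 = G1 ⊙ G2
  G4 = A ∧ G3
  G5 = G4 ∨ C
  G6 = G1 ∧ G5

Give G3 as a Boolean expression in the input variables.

¬C ⊙ (B ∨ A)

G1 = ¬C
G2 = B ∨ A
G3 = G1 ⊙ G2 = ¬C ⊙ (B ∨ A)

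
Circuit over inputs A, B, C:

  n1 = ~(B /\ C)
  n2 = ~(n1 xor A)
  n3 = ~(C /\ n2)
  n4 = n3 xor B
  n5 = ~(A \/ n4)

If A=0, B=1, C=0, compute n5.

1

n1 = ~(1 /\ 0) = 1
n2 = ~(1 xor 0) = 0
n3 = ~(0 /\ 0) = 1
n4 = 1 xor 1 = 0
n5 = ~(0 \/ 0) = 1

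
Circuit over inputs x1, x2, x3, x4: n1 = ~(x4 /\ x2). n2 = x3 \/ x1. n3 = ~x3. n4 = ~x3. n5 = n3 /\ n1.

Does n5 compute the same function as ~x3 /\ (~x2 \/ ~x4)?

Yes

n1 = ~(x4 /\ x2)
n3 = ~x3
n5 = n3 /\ n1 = ~x3 /\ (~(x4 /\ x2))
At x1=0, x2=0, x3=1, x4=0: circuit gives 0, formula gives 0.
At x1=0, x2=0, x3=0, x4=0: circuit gives 1, formula gives 1.
Agrees on all 16 inputs.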